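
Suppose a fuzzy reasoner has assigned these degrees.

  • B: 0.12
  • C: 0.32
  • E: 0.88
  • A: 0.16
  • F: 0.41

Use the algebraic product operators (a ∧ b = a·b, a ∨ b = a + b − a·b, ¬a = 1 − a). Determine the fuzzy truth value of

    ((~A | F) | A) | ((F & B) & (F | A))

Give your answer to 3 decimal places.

~A = 1 − 0.1600 = 0.8400
~A | F = a + b − a·b on (0.8400, 0.4100) = 0.9056
(~A | F) | A = a + b − a·b on (0.9056, 0.1600) = 0.9207
F & B = a·b on (0.4100, 0.1200) = 0.0492
F | A = a + b − a·b on (0.4100, 0.1600) = 0.5044
(F & B) & (F | A) = a·b on (0.0492, 0.5044) = 0.0248
((~A | F) | A) | ((F & B) & (F | A)) = a + b − a·b on (0.9207, 0.0248) = 0.9227

0.923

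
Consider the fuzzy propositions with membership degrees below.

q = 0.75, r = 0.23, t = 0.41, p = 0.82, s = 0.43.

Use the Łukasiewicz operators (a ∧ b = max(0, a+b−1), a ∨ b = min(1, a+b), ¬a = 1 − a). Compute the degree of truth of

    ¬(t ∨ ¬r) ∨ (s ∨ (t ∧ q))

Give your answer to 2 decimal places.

¬r = 1 − 0.23 = 0.77
t ∨ ¬r = min(1, a+b) on (0.41, 0.77) = 1.00
¬(t ∨ ¬r) = 1 − 1.00 = 0.00
t ∧ q = max(0, a+b−1) on (0.41, 0.75) = 0.16
s ∨ (t ∧ q) = min(1, a+b) on (0.43, 0.16) = 0.59
¬(t ∨ ¬r) ∨ (s ∨ (t ∧ q)) = min(1, a+b) on (0.00, 0.59) = 0.59

0.59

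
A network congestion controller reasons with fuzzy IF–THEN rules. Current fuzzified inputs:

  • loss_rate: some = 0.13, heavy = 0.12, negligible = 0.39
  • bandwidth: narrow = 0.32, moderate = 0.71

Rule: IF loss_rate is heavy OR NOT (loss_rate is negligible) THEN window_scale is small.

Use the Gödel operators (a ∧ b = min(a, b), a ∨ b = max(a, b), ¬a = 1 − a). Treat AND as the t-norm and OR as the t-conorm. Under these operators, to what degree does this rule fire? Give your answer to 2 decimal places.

0.61

firing strength: heavy=0.12, ¬negligible=1−0.39=0.61; OR[max(a, b)] → w = 0.61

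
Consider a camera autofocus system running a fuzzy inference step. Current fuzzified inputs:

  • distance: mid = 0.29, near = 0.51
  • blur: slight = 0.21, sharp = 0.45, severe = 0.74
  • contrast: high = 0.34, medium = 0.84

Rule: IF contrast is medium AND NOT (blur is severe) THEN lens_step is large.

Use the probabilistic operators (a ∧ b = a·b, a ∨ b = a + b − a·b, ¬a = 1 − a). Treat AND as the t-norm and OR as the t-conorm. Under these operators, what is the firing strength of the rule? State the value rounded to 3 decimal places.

firing strength: medium=0.84, ¬severe=1−0.74=0.26; AND[a·b] → w = 0.2184

0.218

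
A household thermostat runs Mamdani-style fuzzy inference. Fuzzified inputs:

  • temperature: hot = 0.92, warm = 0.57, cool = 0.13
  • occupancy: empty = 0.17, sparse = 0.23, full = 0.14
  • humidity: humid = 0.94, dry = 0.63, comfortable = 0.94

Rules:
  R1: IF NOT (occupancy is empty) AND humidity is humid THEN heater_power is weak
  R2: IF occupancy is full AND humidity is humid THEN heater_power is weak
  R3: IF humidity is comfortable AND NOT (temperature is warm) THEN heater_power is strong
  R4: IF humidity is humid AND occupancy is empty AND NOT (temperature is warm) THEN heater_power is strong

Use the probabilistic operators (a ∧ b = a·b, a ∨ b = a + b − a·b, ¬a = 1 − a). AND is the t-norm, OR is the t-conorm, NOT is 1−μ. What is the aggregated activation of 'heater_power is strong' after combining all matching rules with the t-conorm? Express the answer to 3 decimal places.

0.445

R1: ¬empty=1−0.17=0.83, humid=0.94; AND[a·b] → w = 0.7802
R2: full=0.14, humid=0.94; AND[a·b] → w = 0.1316
R3: comfortable=0.94, ¬warm=1−0.57=0.43; AND[a·b] → w = 0.4042
R4: humid=0.94, empty=0.17, ¬warm=1−0.57=0.43; AND[a·b] → w = 0.0687
Rules with consequent 'strong': {R3, R4} → strengths 0.4042, 0.0687
Aggregate via t-conorm [a + b − a·b]: 0.4451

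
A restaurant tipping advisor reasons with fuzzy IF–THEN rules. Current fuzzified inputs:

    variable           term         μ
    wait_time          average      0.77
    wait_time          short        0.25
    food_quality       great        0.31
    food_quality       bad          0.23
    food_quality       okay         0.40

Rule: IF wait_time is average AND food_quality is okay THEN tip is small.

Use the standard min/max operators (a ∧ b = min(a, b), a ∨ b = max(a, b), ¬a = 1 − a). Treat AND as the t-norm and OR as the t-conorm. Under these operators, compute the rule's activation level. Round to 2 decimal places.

0.40

firing strength: average=0.77, okay=0.40; AND[min(a, b)] → w = 0.40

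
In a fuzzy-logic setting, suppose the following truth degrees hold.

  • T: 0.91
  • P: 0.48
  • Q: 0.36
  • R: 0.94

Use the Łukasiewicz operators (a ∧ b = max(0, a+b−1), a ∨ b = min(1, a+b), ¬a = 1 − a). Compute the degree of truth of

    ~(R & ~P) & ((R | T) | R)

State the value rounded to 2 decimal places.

~P = 1 − 0.48 = 0.52
R & ~P = max(0, a+b−1) on (0.94, 0.52) = 0.46
~(R & ~P) = 1 − 0.46 = 0.54
R | T = min(1, a+b) on (0.94, 0.91) = 1.00
(R | T) | R = min(1, a+b) on (1.00, 0.94) = 1.00
~(R & ~P) & ((R | T) | R) = max(0, a+b−1) on (0.54, 1.00) = 0.54

0.54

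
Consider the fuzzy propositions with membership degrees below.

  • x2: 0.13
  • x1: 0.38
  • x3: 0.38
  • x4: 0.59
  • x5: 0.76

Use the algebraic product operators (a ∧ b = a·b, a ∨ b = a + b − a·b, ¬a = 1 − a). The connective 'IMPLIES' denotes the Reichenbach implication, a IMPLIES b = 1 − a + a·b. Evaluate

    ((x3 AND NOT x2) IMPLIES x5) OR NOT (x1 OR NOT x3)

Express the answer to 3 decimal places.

NOT x2 = 1 − 0.1300 = 0.8700
x3 AND NOT x2 = a·b on (0.3800, 0.8700) = 0.3306
(x3 AND NOT x2) IMPLIES x5  [Reichenbach: 1 − a + a·b] with a=0.3306, b=0.7600 → 0.9207
NOT x3 = 1 − 0.3800 = 0.6200
x1 OR NOT x3 = a + b − a·b on (0.3800, 0.6200) = 0.7644
NOT (x1 OR NOT x3) = 1 − 0.7644 = 0.2356
((x3 AND NOT x2) IMPLIES x5) OR NOT (x1 OR NOT x3) = a + b − a·b on (0.9207, 0.2356) = 0.9393

0.939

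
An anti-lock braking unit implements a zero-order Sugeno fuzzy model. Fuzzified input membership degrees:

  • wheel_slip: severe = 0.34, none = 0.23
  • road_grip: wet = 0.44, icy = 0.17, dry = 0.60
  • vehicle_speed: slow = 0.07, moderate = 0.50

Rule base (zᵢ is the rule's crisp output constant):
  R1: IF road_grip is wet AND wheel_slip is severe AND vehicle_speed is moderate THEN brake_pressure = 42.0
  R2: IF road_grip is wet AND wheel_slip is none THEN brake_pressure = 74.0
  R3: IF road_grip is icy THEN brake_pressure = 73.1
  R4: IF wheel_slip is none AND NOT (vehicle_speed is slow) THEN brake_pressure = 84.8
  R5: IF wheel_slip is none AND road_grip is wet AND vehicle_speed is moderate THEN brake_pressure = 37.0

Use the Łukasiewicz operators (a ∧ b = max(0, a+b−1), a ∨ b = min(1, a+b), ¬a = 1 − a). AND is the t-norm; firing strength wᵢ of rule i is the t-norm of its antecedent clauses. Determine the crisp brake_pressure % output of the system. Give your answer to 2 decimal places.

78.77

R1 (z=42.0): wet=0.44, severe=0.34, moderate=0.50; AND[max(0, a+b−1)] → w = 0.00
R2 (z=74.0): wet=0.44, none=0.23; AND[max(0, a+b−1)] → w = 0.00
R3 (z=73.1): icy=0.17 → w = 0.17
R4 (z=84.8): none=0.23, ¬slow=1−0.07=0.93; AND[max(0, a+b−1)] → w = 0.16
R5 (z=37.0): none=0.23, wet=0.44, moderate=0.50; AND[max(0, a+b−1)] → w = 0.00
Weighted average = (0.00·42.0 + 0.00·74.0 + 0.17·73.1 + 0.16·84.8 + 0.00·37.0) / (0.00 + 0.00 + 0.17 + 0.16 + 0.00)
  = 25.9950 / 0.3300 = 78.77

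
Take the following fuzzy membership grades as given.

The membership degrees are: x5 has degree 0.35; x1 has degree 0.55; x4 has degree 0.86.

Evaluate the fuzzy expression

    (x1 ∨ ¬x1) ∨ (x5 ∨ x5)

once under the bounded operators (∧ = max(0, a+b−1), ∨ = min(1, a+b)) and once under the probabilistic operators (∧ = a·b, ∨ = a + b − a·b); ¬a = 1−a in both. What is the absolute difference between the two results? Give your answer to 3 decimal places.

0.105

Under bounded:
  ¬x1 = 1 − 0.55 = 0.45
  x1 ∨ ¬x1 = min(1, a+b) on (0.55, 0.45) = 1.00
  x5 ∨ x5 = min(1, a+b) on (0.35, 0.35) = 0.70
  (x1 ∨ ¬x1) ∨ (x5 ∨ x5) = min(1, a+b) on (1.00, 0.70) = 1.00
  → value = 1.0000
Under probabilistic:
  ¬x1 = 1 − 0.5500 = 0.4500
  x1 ∨ ¬x1 = a + b − a·b on (0.5500, 0.4500) = 0.7525
  x5 ∨ x5 = a + b − a·b on (0.3500, 0.3500) = 0.5775
  (x1 ∨ ¬x1) ∨ (x5 ∨ x5) = a + b − a·b on (0.7525, 0.5775) = 0.8954
  → value = 0.8954
|1.0000 − 0.8954| = 0.105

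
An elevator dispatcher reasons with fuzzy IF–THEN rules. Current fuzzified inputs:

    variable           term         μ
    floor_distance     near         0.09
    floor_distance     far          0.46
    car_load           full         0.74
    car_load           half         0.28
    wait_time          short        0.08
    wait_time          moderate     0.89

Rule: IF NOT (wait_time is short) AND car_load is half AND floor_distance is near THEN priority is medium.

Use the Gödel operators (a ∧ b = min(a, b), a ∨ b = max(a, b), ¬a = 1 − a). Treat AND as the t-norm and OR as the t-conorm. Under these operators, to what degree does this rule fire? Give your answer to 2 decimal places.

0.09

firing strength: ¬short=1−0.08=0.92, half=0.28, near=0.09; AND[min(a, b)] → w = 0.09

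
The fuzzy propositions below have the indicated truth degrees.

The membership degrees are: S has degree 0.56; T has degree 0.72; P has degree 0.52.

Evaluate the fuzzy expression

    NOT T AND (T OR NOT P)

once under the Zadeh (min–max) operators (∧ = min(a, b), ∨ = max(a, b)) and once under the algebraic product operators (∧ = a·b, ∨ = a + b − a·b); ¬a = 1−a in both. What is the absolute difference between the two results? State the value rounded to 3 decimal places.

Under Zadeh (min–max):
  NOT T = 1 − 0.72 = 0.28
  NOT P = 1 − 0.52 = 0.48
  T OR NOT P = max(a, b) on (0.72, 0.48) = 0.72
  NOT T AND (T OR NOT P) = min(a, b) on (0.28, 0.72) = 0.28
  → value = 0.2800
Under algebraic product:
  NOT T = 1 − 0.7200 = 0.2800
  NOT P = 1 − 0.5200 = 0.4800
  T OR NOT P = a + b − a·b on (0.7200, 0.4800) = 0.8544
  NOT T AND (T OR NOT P) = a·b on (0.2800, 0.8544) = 0.2392
  → value = 0.2392
|0.2800 − 0.2392| = 0.041

0.041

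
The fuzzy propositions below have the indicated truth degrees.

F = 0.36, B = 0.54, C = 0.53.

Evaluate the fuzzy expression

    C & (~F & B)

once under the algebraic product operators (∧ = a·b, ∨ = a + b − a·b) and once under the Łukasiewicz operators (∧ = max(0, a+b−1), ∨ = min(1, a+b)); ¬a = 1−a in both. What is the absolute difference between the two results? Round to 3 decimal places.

Under algebraic product:
  ~F = 1 − 0.3600 = 0.6400
  ~F & B = a·b on (0.6400, 0.5400) = 0.3456
  C & (~F & B) = a·b on (0.5300, 0.3456) = 0.1832
  → value = 0.1832
Under Łukasiewicz:
  ~F = 1 − 0.36 = 0.64
  ~F & B = max(0, a+b−1) on (0.64, 0.54) = 0.18
  C & (~F & B) = max(0, a+b−1) on (0.53, 0.18) = 0.00
  → value = 0.0000
|0.1832 − 0.0000| = 0.183

0.183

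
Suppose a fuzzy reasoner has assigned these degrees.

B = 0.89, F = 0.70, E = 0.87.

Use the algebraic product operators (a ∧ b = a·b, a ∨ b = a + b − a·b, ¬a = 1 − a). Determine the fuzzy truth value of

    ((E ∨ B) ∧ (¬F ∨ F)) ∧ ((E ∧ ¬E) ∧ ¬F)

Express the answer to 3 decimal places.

0.026

E ∨ B = a + b − a·b on (0.8700, 0.8900) = 0.9857
¬F = 1 − 0.7000 = 0.3000
¬F ∨ F = a + b − a·b on (0.3000, 0.7000) = 0.7900
(E ∨ B) ∧ (¬F ∨ F) = a·b on (0.9857, 0.7900) = 0.7787
¬E = 1 − 0.8700 = 0.1300
E ∧ ¬E = a·b on (0.8700, 0.1300) = 0.1131
¬F = 1 − 0.7000 = 0.3000
(E ∧ ¬E) ∧ ¬F = a·b on (0.1131, 0.3000) = 0.0339
((E ∨ B) ∧ (¬F ∨ F)) ∧ ((E ∧ ¬E) ∧ ¬F) = a·b on (0.7787, 0.0339) = 0.0264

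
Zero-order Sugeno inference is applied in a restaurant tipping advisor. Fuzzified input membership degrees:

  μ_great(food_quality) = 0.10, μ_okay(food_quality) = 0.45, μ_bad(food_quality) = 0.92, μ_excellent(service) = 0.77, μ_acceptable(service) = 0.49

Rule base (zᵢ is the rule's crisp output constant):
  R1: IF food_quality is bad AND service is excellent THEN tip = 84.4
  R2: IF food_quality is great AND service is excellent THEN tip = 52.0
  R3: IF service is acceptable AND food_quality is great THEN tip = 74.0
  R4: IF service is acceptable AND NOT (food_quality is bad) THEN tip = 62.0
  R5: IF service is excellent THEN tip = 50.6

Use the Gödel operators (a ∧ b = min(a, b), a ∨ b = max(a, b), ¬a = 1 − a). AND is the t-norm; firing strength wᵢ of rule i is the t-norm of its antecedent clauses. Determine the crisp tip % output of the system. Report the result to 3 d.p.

66.764

R1 (z=84.4): bad=0.92, excellent=0.77; AND[min(a, b)] → w = 0.77
R2 (z=52.0): great=0.10, excellent=0.77; AND[min(a, b)] → w = 0.10
R3 (z=74.0): acceptable=0.49, great=0.10; AND[min(a, b)] → w = 0.10
R4 (z=62.0): acceptable=0.49, ¬bad=1−0.92=0.08; AND[min(a, b)] → w = 0.08
R5 (z=50.6): excellent=0.77 → w = 0.77
Weighted average = (0.77·84.4 + 0.10·52.0 + 0.10·74.0 + 0.08·62.0 + 0.77·50.6) / (0.77 + 0.10 + 0.10 + 0.08 + 0.77)
  = 121.5100 / 1.8200 = 66.764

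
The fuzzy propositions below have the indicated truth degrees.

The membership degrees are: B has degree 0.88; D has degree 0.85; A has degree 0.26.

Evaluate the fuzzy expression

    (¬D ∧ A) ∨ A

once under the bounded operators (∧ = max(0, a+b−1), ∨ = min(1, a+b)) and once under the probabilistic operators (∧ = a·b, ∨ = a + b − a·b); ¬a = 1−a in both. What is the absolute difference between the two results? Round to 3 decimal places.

0.029

Under bounded:
  ¬D = 1 − 0.85 = 0.15
  ¬D ∧ A = max(0, a+b−1) on (0.15, 0.26) = 0.00
  (¬D ∧ A) ∨ A = min(1, a+b) on (0.00, 0.26) = 0.26
  → value = 0.2600
Under probabilistic:
  ¬D = 1 − 0.8500 = 0.1500
  ¬D ∧ A = a·b on (0.1500, 0.2600) = 0.0390
  (¬D ∧ A) ∨ A = a + b − a·b on (0.0390, 0.2600) = 0.2889
  → value = 0.2889
|0.2600 − 0.2889| = 0.029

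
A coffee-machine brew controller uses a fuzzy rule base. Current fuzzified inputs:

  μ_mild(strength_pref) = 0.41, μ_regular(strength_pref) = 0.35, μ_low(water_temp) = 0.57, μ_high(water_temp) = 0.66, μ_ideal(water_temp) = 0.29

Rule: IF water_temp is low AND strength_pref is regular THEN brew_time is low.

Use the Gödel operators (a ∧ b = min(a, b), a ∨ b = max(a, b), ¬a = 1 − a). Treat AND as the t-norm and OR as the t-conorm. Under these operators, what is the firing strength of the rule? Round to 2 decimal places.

0.35

firing strength: low=0.57, regular=0.35; AND[min(a, b)] → w = 0.35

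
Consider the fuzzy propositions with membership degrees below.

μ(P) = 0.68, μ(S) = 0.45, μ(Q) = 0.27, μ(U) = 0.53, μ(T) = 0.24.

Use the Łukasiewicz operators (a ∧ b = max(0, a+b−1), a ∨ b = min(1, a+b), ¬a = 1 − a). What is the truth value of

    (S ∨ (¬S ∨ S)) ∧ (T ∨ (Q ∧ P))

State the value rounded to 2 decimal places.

0.24

¬S = 1 − 0.45 = 0.55
¬S ∨ S = min(1, a+b) on (0.55, 0.45) = 1.00
S ∨ (¬S ∨ S) = min(1, a+b) on (0.45, 1.00) = 1.00
Q ∧ P = max(0, a+b−1) on (0.27, 0.68) = 0.00
T ∨ (Q ∧ P) = min(1, a+b) on (0.24, 0.00) = 0.24
(S ∨ (¬S ∨ S)) ∧ (T ∨ (Q ∧ P)) = max(0, a+b−1) on (1.00, 0.24) = 0.24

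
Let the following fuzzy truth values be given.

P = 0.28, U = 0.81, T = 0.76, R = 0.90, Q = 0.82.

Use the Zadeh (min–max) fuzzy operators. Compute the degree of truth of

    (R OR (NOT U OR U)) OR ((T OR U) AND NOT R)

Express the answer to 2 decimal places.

NOT U = 1 − 0.81 = 0.19
NOT U OR U = max(a, b) on (0.19, 0.81) = 0.81
R OR (NOT U OR U) = max(a, b) on (0.90, 0.81) = 0.90
T OR U = max(a, b) on (0.76, 0.81) = 0.81
NOT R = 1 − 0.90 = 0.10
(T OR U) AND NOT R = min(a, b) on (0.81, 0.10) = 0.10
(R OR (NOT U OR U)) OR ((T OR U) AND NOT R) = max(a, b) on (0.90, 0.10) = 0.90

0.90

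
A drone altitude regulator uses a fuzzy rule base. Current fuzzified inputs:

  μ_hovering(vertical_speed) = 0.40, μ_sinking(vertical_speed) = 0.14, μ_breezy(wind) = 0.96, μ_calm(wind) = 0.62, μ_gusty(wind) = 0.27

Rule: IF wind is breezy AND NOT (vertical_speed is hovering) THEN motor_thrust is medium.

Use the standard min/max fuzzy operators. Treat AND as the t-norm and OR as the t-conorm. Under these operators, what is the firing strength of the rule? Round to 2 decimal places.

0.60

firing strength: breezy=0.96, ¬hovering=1−0.40=0.60; AND[min(a, b)] → w = 0.60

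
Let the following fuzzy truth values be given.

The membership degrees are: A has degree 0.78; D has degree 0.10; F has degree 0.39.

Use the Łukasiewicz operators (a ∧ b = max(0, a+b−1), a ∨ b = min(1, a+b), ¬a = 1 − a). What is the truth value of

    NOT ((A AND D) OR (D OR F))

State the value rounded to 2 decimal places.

A AND D = max(0, a+b−1) on (0.78, 0.10) = 0.00
D OR F = min(1, a+b) on (0.10, 0.39) = 0.49
(A AND D) OR (D OR F) = min(1, a+b) on (0.00, 0.49) = 0.49
NOT ((A AND D) OR (D OR F)) = 1 − 0.49 = 0.51

0.51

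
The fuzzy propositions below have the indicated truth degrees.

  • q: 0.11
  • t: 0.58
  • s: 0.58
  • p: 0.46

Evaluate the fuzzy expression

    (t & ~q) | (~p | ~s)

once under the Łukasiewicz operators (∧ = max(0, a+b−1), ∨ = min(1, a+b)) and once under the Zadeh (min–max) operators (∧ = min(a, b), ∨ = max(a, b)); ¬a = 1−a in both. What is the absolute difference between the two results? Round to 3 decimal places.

0.420

Under Łukasiewicz:
  ~q = 1 − 0.11 = 0.89
  t & ~q = max(0, a+b−1) on (0.58, 0.89) = 0.47
  ~p = 1 − 0.46 = 0.54
  ~s = 1 − 0.58 = 0.42
  ~p | ~s = min(1, a+b) on (0.54, 0.42) = 0.96
  (t & ~q) | (~p | ~s) = min(1, a+b) on (0.47, 0.96) = 1.00
  → value = 1.0000
Under Zadeh (min–max):
  ~q = 1 − 0.11 = 0.89
  t & ~q = min(a, b) on (0.58, 0.89) = 0.58
  ~p = 1 − 0.46 = 0.54
  ~s = 1 − 0.58 = 0.42
  ~p | ~s = max(a, b) on (0.54, 0.42) = 0.54
  (t & ~q) | (~p | ~s) = max(a, b) on (0.58, 0.54) = 0.58
  → value = 0.5800
|1.0000 − 0.5800| = 0.420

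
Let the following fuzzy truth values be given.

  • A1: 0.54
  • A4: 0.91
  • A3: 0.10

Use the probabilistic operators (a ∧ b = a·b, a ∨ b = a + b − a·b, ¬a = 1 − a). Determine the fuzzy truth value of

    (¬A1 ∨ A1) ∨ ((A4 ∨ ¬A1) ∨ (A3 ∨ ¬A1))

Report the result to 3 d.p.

0.994

¬A1 = 1 − 0.5400 = 0.4600
¬A1 ∨ A1 = a + b − a·b on (0.4600, 0.5400) = 0.7516
¬A1 = 1 − 0.5400 = 0.4600
A4 ∨ ¬A1 = a + b − a·b on (0.9100, 0.4600) = 0.9514
¬A1 = 1 − 0.5400 = 0.4600
A3 ∨ ¬A1 = a + b − a·b on (0.1000, 0.4600) = 0.5140
(A4 ∨ ¬A1) ∨ (A3 ∨ ¬A1) = a + b − a·b on (0.9514, 0.5140) = 0.9764
(¬A1 ∨ A1) ∨ ((A4 ∨ ¬A1) ∨ (A3 ∨ ¬A1)) = a + b − a·b on (0.7516, 0.9764) = 0.9941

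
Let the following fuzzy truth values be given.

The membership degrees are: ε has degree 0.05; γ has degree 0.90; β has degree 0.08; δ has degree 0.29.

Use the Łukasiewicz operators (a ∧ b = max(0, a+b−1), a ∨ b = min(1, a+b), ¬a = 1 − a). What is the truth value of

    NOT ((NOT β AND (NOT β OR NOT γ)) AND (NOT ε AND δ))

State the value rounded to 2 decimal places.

0.84

NOT β = 1 − 0.08 = 0.92
NOT β = 1 − 0.08 = 0.92
NOT γ = 1 − 0.90 = 0.10
NOT β OR NOT γ = min(1, a+b) on (0.92, 0.10) = 1.00
NOT β AND (NOT β OR NOT γ) = max(0, a+b−1) on (0.92, 1.00) = 0.92
NOT ε = 1 − 0.05 = 0.95
NOT ε AND δ = max(0, a+b−1) on (0.95, 0.29) = 0.24
(NOT β AND (NOT β OR NOT γ)) AND (NOT ε AND δ) = max(0, a+b−1) on (0.92, 0.24) = 0.16
NOT ((NOT β AND (NOT β OR NOT γ)) AND (NOT ε AND δ)) = 1 − 0.16 = 0.84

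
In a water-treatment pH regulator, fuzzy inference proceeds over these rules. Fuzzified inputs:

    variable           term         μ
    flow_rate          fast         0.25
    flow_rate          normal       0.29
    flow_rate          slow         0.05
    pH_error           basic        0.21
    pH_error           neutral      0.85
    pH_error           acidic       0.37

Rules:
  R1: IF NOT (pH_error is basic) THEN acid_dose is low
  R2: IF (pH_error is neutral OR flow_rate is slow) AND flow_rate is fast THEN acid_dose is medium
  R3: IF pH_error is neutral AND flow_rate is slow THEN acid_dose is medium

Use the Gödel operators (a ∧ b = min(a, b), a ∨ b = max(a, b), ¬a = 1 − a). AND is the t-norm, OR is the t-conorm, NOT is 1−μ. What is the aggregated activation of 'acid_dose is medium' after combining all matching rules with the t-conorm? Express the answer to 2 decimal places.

R1: ¬basic=1−0.21=0.79 → w = 0.79
R2: (neutral=0.85 OR slow=0.05) = 0.85; AND[min(a, b)] with fast=0.25 → w = 0.25
R3: neutral=0.85, slow=0.05; AND[min(a, b)] → w = 0.05
Rules with consequent 'medium': {R2, R3} → strengths 0.25, 0.05
Aggregate via t-conorm [max(a, b)]: 0.25

0.25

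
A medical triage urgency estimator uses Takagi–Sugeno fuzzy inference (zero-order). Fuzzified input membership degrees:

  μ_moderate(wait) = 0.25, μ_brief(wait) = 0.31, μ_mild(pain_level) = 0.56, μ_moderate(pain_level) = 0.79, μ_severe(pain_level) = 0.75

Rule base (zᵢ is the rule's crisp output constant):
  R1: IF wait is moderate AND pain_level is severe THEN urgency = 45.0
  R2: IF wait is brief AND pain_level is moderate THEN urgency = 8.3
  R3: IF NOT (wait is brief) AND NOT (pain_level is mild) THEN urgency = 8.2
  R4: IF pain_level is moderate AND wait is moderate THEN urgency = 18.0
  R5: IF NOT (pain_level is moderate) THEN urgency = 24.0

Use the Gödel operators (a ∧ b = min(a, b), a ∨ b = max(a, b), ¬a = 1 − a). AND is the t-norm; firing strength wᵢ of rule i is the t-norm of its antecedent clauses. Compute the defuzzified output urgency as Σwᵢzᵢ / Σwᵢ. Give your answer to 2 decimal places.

18.47

R1 (z=45.0): moderate=0.25, severe=0.75; AND[min(a, b)] → w = 0.25
R2 (z=8.3): brief=0.31, moderate=0.79; AND[min(a, b)] → w = 0.31
R3 (z=8.2): ¬brief=1−0.31=0.69, ¬mild=1−0.56=0.44; AND[min(a, b)] → w = 0.44
R4 (z=18.0): moderate=0.79, moderate=0.25; AND[min(a, b)] → w = 0.25
R5 (z=24.0): ¬moderate=1−0.79=0.21 → w = 0.21
Weighted average = (0.25·45.0 + 0.31·8.3 + 0.44·8.2 + 0.25·18.0 + 0.21·24.0) / (0.25 + 0.31 + 0.44 + 0.25 + 0.21)
  = 26.9710 / 1.4600 = 18.47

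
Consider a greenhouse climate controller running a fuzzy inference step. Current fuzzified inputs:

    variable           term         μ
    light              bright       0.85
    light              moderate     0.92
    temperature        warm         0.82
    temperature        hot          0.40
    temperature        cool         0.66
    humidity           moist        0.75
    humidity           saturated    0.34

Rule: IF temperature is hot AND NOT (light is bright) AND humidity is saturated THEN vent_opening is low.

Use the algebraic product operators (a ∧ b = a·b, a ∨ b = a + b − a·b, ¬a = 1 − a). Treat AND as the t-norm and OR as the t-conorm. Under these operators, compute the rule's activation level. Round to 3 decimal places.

firing strength: hot=0.40, ¬bright=1−0.85=0.15, saturated=0.34; AND[a·b] → w = 0.0204

0.020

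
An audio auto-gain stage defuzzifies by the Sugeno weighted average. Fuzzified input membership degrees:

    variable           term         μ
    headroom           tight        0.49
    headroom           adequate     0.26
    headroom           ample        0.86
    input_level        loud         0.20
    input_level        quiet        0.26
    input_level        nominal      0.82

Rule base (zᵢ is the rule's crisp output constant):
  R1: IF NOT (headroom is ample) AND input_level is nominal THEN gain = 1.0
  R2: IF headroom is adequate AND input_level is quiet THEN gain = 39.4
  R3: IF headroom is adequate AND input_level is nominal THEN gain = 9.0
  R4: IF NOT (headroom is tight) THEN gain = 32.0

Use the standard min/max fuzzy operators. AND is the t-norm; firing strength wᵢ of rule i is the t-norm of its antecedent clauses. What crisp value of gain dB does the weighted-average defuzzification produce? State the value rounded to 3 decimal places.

R1 (z=1.0): ¬ample=1−0.86=0.14, nominal=0.82; AND[min(a, b)] → w = 0.14
R2 (z=39.4): adequate=0.26, quiet=0.26; AND[min(a, b)] → w = 0.26
R3 (z=9.0): adequate=0.26, nominal=0.82; AND[min(a, b)] → w = 0.26
R4 (z=32.0): ¬tight=1−0.49=0.51 → w = 0.51
Weighted average = (0.14·1.0 + 0.26·39.4 + 0.26·9.0 + 0.51·32.0) / (0.14 + 0.26 + 0.26 + 0.51)
  = 29.0440 / 1.1700 = 24.824

24.824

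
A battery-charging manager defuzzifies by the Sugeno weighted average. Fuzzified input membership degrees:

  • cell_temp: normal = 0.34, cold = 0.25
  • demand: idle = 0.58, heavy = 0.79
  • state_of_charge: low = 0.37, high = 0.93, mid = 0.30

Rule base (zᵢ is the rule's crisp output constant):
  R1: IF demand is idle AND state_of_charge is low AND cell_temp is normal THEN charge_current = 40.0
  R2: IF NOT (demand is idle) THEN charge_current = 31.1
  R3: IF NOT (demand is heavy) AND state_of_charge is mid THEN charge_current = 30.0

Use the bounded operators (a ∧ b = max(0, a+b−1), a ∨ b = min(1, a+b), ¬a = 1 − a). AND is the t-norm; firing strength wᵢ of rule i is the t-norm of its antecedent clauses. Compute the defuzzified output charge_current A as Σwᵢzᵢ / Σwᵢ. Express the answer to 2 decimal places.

31.10

R1 (z=40.0): idle=0.58, low=0.37, normal=0.34; AND[max(0, a+b−1)] → w = 0.00
R2 (z=31.1): ¬idle=1−0.58=0.42 → w = 0.42
R3 (z=30.0): ¬heavy=1−0.79=0.21, mid=0.30; AND[max(0, a+b−1)] → w = 0.00
Weighted average = (0.00·40.0 + 0.42·31.1 + 0.00·30.0) / (0.00 + 0.42 + 0.00)
  = 13.0620 / 0.4200 = 31.10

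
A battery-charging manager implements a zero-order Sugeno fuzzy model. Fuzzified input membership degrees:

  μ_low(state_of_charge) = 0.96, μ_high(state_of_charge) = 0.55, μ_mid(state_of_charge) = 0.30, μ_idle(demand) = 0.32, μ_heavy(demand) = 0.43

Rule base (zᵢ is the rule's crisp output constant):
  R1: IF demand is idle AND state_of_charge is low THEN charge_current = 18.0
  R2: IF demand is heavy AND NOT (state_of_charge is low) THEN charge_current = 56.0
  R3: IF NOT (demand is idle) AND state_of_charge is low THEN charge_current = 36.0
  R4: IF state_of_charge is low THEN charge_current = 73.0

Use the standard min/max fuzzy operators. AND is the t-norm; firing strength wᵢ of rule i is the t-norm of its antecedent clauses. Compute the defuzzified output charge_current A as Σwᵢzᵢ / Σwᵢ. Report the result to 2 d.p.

51.28

R1 (z=18.0): idle=0.32, low=0.96; AND[min(a, b)] → w = 0.32
R2 (z=56.0): heavy=0.43, ¬low=1−0.96=0.04; AND[min(a, b)] → w = 0.04
R3 (z=36.0): ¬idle=1−0.32=0.68, low=0.96; AND[min(a, b)] → w = 0.68
R4 (z=73.0): low=0.96 → w = 0.96
Weighted average = (0.32·18.0 + 0.04·56.0 + 0.68·36.0 + 0.96·73.0) / (0.32 + 0.04 + 0.68 + 0.96)
  = 102.5600 / 2.0000 = 51.28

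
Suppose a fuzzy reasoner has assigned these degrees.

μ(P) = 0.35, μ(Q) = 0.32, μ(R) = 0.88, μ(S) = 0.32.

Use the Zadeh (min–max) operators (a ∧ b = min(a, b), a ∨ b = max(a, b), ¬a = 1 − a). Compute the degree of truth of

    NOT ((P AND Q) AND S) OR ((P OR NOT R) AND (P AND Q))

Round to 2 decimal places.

0.68

P AND Q = min(a, b) on (0.35, 0.32) = 0.32
(P AND Q) AND S = min(a, b) on (0.32, 0.32) = 0.32
NOT ((P AND Q) AND S) = 1 − 0.32 = 0.68
NOT R = 1 − 0.88 = 0.12
P OR NOT R = max(a, b) on (0.35, 0.12) = 0.35
P AND Q = min(a, b) on (0.35, 0.32) = 0.32
(P OR NOT R) AND (P AND Q) = min(a, b) on (0.35, 0.32) = 0.32
NOT ((P AND Q) AND S) OR ((P OR NOT R) AND (P AND Q)) = max(a, b) on (0.68, 0.32) = 0.68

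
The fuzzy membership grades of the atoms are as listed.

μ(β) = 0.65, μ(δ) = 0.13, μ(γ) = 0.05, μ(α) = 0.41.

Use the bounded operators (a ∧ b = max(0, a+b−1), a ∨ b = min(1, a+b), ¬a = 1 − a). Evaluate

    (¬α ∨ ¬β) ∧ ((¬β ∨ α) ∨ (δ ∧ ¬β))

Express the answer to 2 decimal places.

¬α = 1 − 0.41 = 0.59
¬β = 1 − 0.65 = 0.35
¬α ∨ ¬β = min(1, a+b) on (0.59, 0.35) = 0.94
¬β = 1 − 0.65 = 0.35
¬β ∨ α = min(1, a+b) on (0.35, 0.41) = 0.76
¬β = 1 − 0.65 = 0.35
δ ∧ ¬β = max(0, a+b−1) on (0.13, 0.35) = 0.00
(¬β ∨ α) ∨ (δ ∧ ¬β) = min(1, a+b) on (0.76, 0.00) = 0.76
(¬α ∨ ¬β) ∧ ((¬β ∨ α) ∨ (δ ∧ ¬β)) = max(0, a+b−1) on (0.94, 0.76) = 0.70

0.70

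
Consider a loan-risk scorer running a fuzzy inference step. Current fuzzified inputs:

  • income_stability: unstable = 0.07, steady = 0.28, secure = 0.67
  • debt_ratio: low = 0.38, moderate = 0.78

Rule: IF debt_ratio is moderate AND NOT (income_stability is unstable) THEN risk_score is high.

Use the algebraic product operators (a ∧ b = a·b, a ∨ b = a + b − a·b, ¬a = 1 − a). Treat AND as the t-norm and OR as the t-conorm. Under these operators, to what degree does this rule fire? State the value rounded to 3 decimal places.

0.725

firing strength: moderate=0.78, ¬unstable=1−0.07=0.93; AND[a·b] → w = 0.7254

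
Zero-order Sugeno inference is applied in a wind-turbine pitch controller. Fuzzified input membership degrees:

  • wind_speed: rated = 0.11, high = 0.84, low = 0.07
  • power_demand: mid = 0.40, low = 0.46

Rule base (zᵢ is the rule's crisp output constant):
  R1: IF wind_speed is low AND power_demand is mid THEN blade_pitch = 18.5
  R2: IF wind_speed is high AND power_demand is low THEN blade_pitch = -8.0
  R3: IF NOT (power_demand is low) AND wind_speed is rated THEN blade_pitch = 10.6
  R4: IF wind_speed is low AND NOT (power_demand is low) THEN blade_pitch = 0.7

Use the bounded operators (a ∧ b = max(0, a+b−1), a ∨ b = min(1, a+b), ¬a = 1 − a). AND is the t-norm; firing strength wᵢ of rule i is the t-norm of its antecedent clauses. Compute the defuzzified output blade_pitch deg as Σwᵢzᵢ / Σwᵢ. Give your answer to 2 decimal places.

R1 (z=18.5): low=0.07, mid=0.40; AND[max(0, a+b−1)] → w = 0.00
R2 (z=-8.0): high=0.84, low=0.46; AND[max(0, a+b−1)] → w = 0.30
R3 (z=10.6): ¬low=1−0.46=0.54, rated=0.11; AND[max(0, a+b−1)] → w = 0.00
R4 (z=0.7): low=0.07, ¬low=1−0.46=0.54; AND[max(0, a+b−1)] → w = 0.00
Weighted average = (0.00·18.5 + 0.30·-8.0 + 0.00·10.6 + 0.00·0.7) / (0.00 + 0.30 + 0.00 + 0.00)
  = -2.4000 / 0.3000 = -8.00

-8.00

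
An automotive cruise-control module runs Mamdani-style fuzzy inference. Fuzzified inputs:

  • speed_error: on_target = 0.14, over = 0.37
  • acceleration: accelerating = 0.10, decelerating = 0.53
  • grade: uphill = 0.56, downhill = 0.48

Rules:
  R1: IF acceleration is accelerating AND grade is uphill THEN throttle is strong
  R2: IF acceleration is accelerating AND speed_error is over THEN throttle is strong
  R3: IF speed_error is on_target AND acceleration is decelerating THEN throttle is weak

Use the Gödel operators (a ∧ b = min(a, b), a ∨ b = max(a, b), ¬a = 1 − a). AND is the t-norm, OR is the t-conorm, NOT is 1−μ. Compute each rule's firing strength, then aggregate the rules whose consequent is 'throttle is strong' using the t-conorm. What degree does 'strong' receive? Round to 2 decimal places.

R1: accelerating=0.10, uphill=0.56; AND[min(a, b)] → w = 0.10
R2: accelerating=0.10, over=0.37; AND[min(a, b)] → w = 0.10
R3: on_target=0.14, decelerating=0.53; AND[min(a, b)] → w = 0.14
Rules with consequent 'strong': {R1, R2} → strengths 0.10, 0.10
Aggregate via t-conorm [max(a, b)]: 0.10

0.10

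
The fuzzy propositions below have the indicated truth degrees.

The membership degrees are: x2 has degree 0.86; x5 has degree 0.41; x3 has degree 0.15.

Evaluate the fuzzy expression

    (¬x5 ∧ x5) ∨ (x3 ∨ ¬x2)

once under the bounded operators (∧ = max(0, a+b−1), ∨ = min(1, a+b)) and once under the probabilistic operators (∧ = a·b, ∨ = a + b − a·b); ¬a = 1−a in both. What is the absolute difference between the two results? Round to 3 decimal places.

0.156

Under bounded:
  ¬x5 = 1 − 0.41 = 0.59
  ¬x5 ∧ x5 = max(0, a+b−1) on (0.59, 0.41) = 0.00
  ¬x2 = 1 − 0.86 = 0.14
  x3 ∨ ¬x2 = min(1, a+b) on (0.15, 0.14) = 0.29
  (¬x5 ∧ x5) ∨ (x3 ∨ ¬x2) = min(1, a+b) on (0.00, 0.29) = 0.29
  → value = 0.2900
Under probabilistic:
  ¬x5 = 1 − 0.4100 = 0.5900
  ¬x5 ∧ x5 = a·b on (0.5900, 0.4100) = 0.2419
  ¬x2 = 1 − 0.8600 = 0.1400
  x3 ∨ ¬x2 = a + b − a·b on (0.1500, 0.1400) = 0.2690
  (¬x5 ∧ x5) ∨ (x3 ∨ ¬x2) = a + b − a·b on (0.2419, 0.2690) = 0.4458
  → value = 0.4458
|0.2900 − 0.4458| = 0.156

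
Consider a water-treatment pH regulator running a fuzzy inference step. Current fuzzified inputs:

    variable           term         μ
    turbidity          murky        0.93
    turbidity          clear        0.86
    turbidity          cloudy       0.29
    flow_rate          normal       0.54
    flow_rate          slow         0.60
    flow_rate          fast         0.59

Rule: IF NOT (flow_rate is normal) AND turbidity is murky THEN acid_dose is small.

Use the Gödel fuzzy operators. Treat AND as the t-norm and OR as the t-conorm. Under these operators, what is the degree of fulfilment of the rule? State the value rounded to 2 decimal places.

firing strength: ¬normal=1−0.54=0.46, murky=0.93; AND[min(a, b)] → w = 0.46

0.46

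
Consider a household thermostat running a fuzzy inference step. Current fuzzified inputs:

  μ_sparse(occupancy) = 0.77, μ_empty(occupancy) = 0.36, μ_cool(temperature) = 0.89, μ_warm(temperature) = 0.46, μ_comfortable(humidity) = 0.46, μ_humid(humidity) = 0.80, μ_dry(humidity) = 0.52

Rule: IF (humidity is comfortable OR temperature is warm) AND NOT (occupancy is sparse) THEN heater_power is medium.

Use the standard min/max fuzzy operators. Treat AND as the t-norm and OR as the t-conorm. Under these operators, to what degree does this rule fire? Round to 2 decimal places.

0.23

firing strength: (comfortable=0.46 OR warm=0.46) = 0.46; AND[min(a, b)] with ¬sparse=1−0.77=0.23 → w = 0.23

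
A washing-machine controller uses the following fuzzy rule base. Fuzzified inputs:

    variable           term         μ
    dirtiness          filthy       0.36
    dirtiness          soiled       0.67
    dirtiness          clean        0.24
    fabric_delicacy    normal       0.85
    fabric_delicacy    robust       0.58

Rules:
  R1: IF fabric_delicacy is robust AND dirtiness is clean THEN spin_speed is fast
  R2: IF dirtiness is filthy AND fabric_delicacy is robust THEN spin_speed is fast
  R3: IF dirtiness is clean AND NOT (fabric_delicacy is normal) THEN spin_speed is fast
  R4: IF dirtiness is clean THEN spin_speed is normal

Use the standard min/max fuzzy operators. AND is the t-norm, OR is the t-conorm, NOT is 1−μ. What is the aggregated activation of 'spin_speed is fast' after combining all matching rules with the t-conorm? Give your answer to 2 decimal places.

0.36

R1: robust=0.58, clean=0.24; AND[min(a, b)] → w = 0.24
R2: filthy=0.36, robust=0.58; AND[min(a, b)] → w = 0.36
R3: clean=0.24, ¬normal=1−0.85=0.15; AND[min(a, b)] → w = 0.15
R4: clean=0.24 → w = 0.24
Rules with consequent 'fast': {R1, R2, R3} → strengths 0.24, 0.36, 0.15
Aggregate via t-conorm [max(a, b)]: 0.36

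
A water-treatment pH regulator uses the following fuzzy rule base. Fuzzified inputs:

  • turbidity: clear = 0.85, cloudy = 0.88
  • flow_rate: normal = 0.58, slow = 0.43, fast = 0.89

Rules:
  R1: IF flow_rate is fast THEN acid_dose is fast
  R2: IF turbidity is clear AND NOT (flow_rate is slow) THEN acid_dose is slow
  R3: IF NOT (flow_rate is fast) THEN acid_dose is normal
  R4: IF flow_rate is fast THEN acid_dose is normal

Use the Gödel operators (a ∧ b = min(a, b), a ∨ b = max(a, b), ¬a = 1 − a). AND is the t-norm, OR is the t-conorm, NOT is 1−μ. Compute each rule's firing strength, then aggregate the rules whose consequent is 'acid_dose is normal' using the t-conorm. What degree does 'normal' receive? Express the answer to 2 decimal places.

0.89

R1: fast=0.89 → w = 0.89
R2: clear=0.85, ¬slow=1−0.43=0.57; AND[min(a, b)] → w = 0.57
R3: ¬fast=1−0.89=0.11 → w = 0.11
R4: fast=0.89 → w = 0.89
Rules with consequent 'normal': {R3, R4} → strengths 0.11, 0.89
Aggregate via t-conorm [max(a, b)]: 0.89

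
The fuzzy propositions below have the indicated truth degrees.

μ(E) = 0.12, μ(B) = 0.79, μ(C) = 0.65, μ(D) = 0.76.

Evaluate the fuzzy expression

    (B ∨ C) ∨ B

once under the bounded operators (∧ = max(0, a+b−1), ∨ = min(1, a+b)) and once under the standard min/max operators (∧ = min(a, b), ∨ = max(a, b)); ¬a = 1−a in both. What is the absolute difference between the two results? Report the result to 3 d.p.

Under bounded:
  B ∨ C = min(1, a+b) on (0.79, 0.65) = 1.00
  (B ∨ C) ∨ B = min(1, a+b) on (1.00, 0.79) = 1.00
  → value = 1.0000
Under standard min/max:
  B ∨ C = max(a, b) on (0.79, 0.65) = 0.79
  (B ∨ C) ∨ B = max(a, b) on (0.79, 0.79) = 0.79
  → value = 0.7900
|1.0000 − 0.7900| = 0.210

0.210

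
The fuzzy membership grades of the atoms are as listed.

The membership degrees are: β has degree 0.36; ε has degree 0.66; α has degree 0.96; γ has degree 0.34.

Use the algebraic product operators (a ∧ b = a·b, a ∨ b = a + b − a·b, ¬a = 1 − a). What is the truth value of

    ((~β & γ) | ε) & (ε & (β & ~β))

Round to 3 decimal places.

0.112

~β = 1 − 0.3600 = 0.6400
~β & γ = a·b on (0.6400, 0.3400) = 0.2176
(~β & γ) | ε = a + b − a·b on (0.2176, 0.6600) = 0.7340
~β = 1 − 0.3600 = 0.6400
β & ~β = a·b on (0.3600, 0.6400) = 0.2304
ε & (β & ~β) = a·b on (0.6600, 0.2304) = 0.1521
((~β & γ) | ε) & (ε & (β & ~β)) = a·b on (0.7340, 0.1521) = 0.1116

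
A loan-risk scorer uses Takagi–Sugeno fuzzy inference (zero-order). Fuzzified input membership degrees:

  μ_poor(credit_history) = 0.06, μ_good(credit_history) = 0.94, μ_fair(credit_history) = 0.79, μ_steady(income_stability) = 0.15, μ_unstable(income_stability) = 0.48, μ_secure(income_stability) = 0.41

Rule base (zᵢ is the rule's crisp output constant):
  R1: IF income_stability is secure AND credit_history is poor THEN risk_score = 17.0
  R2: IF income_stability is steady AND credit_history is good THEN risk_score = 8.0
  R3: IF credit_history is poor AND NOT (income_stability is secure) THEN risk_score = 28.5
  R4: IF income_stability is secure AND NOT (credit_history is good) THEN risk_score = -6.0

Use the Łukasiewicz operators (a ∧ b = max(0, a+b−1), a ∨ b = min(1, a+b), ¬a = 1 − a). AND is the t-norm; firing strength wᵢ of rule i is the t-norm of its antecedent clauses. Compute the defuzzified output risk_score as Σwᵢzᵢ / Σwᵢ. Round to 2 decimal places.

R1 (z=17.0): secure=0.41, poor=0.06; AND[max(0, a+b−1)] → w = 0.00
R2 (z=8.0): steady=0.15, good=0.94; AND[max(0, a+b−1)] → w = 0.09
R3 (z=28.5): poor=0.06, ¬secure=1−0.41=0.59; AND[max(0, a+b−1)] → w = 0.00
R4 (z=-6.0): secure=0.41, ¬good=1−0.94=0.06; AND[max(0, a+b−1)] → w = 0.00
Weighted average = (0.00·17.0 + 0.09·8.0 + 0.00·28.5 + 0.00·-6.0) / (0.00 + 0.09 + 0.00 + 0.00)
  = 0.7200 / 0.0900 = 8.00

8.00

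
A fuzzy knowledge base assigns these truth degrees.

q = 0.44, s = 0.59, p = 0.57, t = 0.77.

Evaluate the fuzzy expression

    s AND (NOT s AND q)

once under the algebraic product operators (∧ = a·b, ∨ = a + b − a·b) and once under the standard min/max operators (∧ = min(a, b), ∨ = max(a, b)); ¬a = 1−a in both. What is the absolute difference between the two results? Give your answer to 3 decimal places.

0.304

Under algebraic product:
  NOT s = 1 − 0.5900 = 0.4100
  NOT s AND q = a·b on (0.4100, 0.4400) = 0.1804
  s AND (NOT s AND q) = a·b on (0.5900, 0.1804) = 0.1064
  → value = 0.1064
Under standard min/max:
  NOT s = 1 − 0.59 = 0.41
  NOT s AND q = min(a, b) on (0.41, 0.44) = 0.41
  s AND (NOT s AND q) = min(a, b) on (0.59, 0.41) = 0.41
  → value = 0.4100
|0.1064 − 0.4100| = 0.304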